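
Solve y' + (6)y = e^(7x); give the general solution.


P(x) = 6 ⇒ μ = e^(6x).
(μ y)' = e^(13x) ⇒ μ y = e^(13x)/13 + C.
Divide by μ: y = (1/13)e^(7x) + Ce^(-6x).


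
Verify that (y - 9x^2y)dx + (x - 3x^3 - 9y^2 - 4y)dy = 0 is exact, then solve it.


Check exactness: ∂M/∂y = 1 - 9x^2 and ∂N/∂x = 1 - 9x^2; equal, so the equation is exact.
Integrate M with respect to x (treating y as constant): ∫M dx = xy - 3x^3y + h(y).
Differentiate w.r.t. y and set equal to N: the x-dependent terms already match, leaving h'(y) = -9y^2 - 4y. Integrate: h(y) = -3y^3 - 2y^2.
So F(x,y) = xy - 3x^3y - 3y^3 - 2y^2.
General solution: xy - 3x^3y - 3y^3 - 2y^2 = C.


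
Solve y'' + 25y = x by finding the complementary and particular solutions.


Homogeneous: r² + 25 = 0 ⇒ r = ±5i, y_h = C₁cos(5x) + C₂sin(5x).
Polynomial forcing; try y_p = Ax + B. Then y_p'' + 25 y_p = 25(Ax + B) = x, so B = 0 and A = 1/25.
General solution: y = C₁cos(5x) + C₂sin(5x) + (1/25)x.


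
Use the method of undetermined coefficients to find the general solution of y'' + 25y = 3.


Homogeneous part: r² + 25 = 0 ⇒ r = ±5i, so y_h = C₁cos(5x) + C₂sin(5x).
Try constant y_p = A; plug in: 25A = 3 ⇒ A = 3/25.
General solution: y = C₁cos(5x) + C₂sin(5x) + 3/25.


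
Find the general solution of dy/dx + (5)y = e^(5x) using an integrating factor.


P(x) = 5 ⇒ μ = e^(5x).
(μ y)' = e^(10x) ⇒ μ y = (1/10)e^(10x) + C.
Divide by μ: y = (1/10)e^(5x) + Ce^(-5x).


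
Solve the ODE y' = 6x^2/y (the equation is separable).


Separate variables: y dy = 6x^2 dx.
Integrate both sides: y²/2 = 2x^3 + C₀.
Multiply by 2: y² = 4x^3 + C.


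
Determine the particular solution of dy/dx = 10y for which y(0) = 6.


General solution of y' = 10y is y = Ce^(10x).
Apply y(0) = 6: C = 6.
Particular solution: y = 6e^(10x).


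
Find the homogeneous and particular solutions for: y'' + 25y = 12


Homogeneous part: r² + 25 = 0 ⇒ r = ±5i, so y_h = C₁cos(5x) + C₂sin(5x).
Try constant y_p = A; plug in: 25A = 12 ⇒ A = 12/25.
General solution: y = C₁cos(5x) + C₂sin(5x) + 12/25.


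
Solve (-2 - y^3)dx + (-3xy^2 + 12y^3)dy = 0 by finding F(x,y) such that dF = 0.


Check exactness: ∂M/∂y = -3y^2 and ∂N/∂x = -3y^2; equal, so the equation is exact.
Integrate M with respect to x (treating y as constant): ∫M dx = -2x - xy^3 + h(y).
Differentiate w.r.t. y and set equal to N: the x-dependent terms already match, leaving h'(y) = 12y^3. Integrate: h(y) = 3y^4.
So F(x,y) = -2x - xy^3 + 3y^4.
General solution: -2x - xy^3 + 3y^4 = C.


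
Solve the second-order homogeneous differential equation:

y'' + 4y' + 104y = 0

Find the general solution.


Characteristic equation: r² + 4r + 104 = 0.
Discriminant is negative; roots r = -2 ± 10i (complex conjugate pair).
General solution uses e^(α x)(C₁ cos(β x) + C₂ sin(β x)): y = e^(-2x)(C₁cos(10x) + C₂sin(10x)).


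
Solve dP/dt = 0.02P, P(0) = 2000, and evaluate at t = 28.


The ODE dP/dt = 0.02P has solution P(t) = P(0)e^(0.02t).
Substitute P(0) = 2000 and t = 28: P(28) = 2000 e^(0.56) ≈ 3501.


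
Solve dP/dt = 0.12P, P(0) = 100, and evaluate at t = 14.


The ODE dP/dt = 0.12P has solution P(t) = P(0)e^(0.12t).
Substitute P(0) = 100 and t = 14: P(14) = 100 e^(1.68) ≈ 537.


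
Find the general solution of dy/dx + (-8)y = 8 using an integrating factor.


P(x) = -8 ⇒ μ = e^(-8x).
(μ y)' = 8e^(-8x) ⇒ μ y = -e^(-8x) + C.
Divide by μ: y = -1 + Ce^(8x).


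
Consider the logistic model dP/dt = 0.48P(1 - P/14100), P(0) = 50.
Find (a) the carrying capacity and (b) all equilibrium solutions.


Logistic ODE dP/dt = 0.48P(1 - P/14100) has equilibria where dP/dt = 0, i.e. P = 0 or P = 14100.
The coefficient (1 - P/K) = 0 when P = K, identifying K = 14100 as the carrying capacity.
(a) K = 14100; (b) equilibria P = 0 and P = 14100.


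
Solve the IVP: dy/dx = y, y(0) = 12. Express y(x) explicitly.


General solution of y' = y is y = Ce^(x).
Apply y(0) = 12: C = 12.
Particular solution: y = 12e^(x).


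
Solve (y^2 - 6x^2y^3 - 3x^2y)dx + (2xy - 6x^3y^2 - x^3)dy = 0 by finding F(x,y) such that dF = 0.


Check exactness: ∂M/∂y = 2y - 18x^2y^2 - 3x^2 and ∂N/∂x = 2y - 18x^2y^2 - 3x^2; equal, so the equation is exact.
Integrate M with respect to x (treating y as constant): ∫M dx = xy^2 - 2x^3y^3 - x^3y + h(y).
Differentiate w.r.t. y and set equal to N: all terms match, so h'(y) = 0 and h is a constant absorbed into C.
General solution: xy^2 - 2x^3y^3 - x^3y = C.


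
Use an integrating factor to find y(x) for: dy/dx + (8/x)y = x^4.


P(x) = 8/x ⇒ μ = x^8.
(x^8 y)' = x^8·x^4 = x^12.
Integrate: x^8 y = x^13/(13) + C.
Solve for y: y = (1/13)x^5 + C/x^8.


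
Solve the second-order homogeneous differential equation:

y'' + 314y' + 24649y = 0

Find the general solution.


Characteristic equation: r² + 314r + 24649 = 0, i.e. (r + 157)² = 0.
Repeated root r = -157; include an x factor for the second linearly independent solution.
General solution: y = (C₁ + C₂x)e^(-157x).


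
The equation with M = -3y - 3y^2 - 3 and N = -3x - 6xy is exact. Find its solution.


Check exactness: ∂M/∂y = -3 - 6y and ∂N/∂x = -3 - 6y; equal, so the equation is exact.
Integrate M with respect to x (treating y as constant): ∫M dx = -3xy - 3xy^2 - 3x + h(y).
Differentiate w.r.t. y and set equal to N: all terms match, so h'(y) = 0 and h is a constant absorbed into C.
General solution: -3xy - 3xy^2 - 3x = C.


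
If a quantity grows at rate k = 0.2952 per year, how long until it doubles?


Exponential growth: P(t) = P₀ e^(0.2952t). Set P(t)/P₀ = 2: e^(0.2952t) = 2.
Solve: t = ln(2)/0.2952 ≈ 2.35 years.


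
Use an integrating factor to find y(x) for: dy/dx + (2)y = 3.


P(x) = 2, Q(x) = 3; integrating factor μ = e^(2x).
(μ y)' = 3e^(2x) ⇒ μ y = (3/2)e^(2x) + C.
Divide by μ: y = 3/2 + Ce^(-2x).


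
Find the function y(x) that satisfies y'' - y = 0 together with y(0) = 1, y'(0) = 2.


Characteristic roots of r² - 1 = 0 are 1, -1.
General solution y = c₁ e^(x) + c₂ e^(-x).
Apply y(0) = 1: c₁ + c₂ = 1. Apply y'(0) = 2: 1 c₁ - 1 c₂ = 2.
Solve: c₁ = 3/2, c₂ = -1/2.
Particular solution: y = (3/2)e^(x) - (1/2)e^(-x).


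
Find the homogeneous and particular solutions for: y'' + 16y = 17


Homogeneous part: r² + 16 = 0 ⇒ r = ±4i, so y_h = C₁cos(4x) + C₂sin(4x).
Try constant y_p = A; plug in: 16A = 17 ⇒ A = 17/16.
General solution: y = C₁cos(4x) + C₂sin(4x) + 17/16.


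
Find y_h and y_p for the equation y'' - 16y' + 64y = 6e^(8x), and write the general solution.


Characteristic polynomial (r - 8)² = 0; repeated root r = 8.
y_h = (C₁ + C₂x)e^(8x). Forcing matches the repeated root (resonance), so try y_p = Ax² e^(8x).
Substitute and solve for A: 2A = 6, so A = 3.
General solution: y = (C₁ + C₂x + 3x²)e^(8x).


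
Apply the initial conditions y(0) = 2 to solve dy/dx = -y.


General solution of y' = -y is y = Ce^(-x).
Apply y(0) = 2: C = 2.
Particular solution: y = 2e^(-x).


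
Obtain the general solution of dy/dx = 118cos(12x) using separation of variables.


g(y) = 1, so integrate directly: y = ∫ 118cos(12x) dx = (59/6)sin(12x) + C.


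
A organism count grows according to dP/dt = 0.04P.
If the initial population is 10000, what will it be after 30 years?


The ODE dP/dt = 0.04P has solution P(t) = P(0)e^(0.04t).
Substitute P(0) = 10000 and t = 30: P(30) = 10000 e^(1.20) ≈ 33201.


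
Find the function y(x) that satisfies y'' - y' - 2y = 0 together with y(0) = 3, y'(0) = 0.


Characteristic roots of r² - r - 2 = 0 are -1, 2.
General solution y = c₁ e^(-x) + c₂ e^(2x).
Apply y(0) = 3: c₁ + c₂ = 3. Apply y'(0) = 0: -1 c₁ + 2 c₂ = 0.
Solve: c₁ = 2, c₂ = 1.
Particular solution: y = 2e^(-x) + e^(2x).


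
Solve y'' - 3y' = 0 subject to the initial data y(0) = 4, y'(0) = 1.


Characteristic roots of r² - 3r = 0 are 3, 0.
General solution y = c₁ e^(3x) + c₂.
Apply y(0) = 4: c₁ + c₂ = 4. Apply y'(0) = 1: 3 c₁ + 0 c₂ = 1.
Solve: c₁ = 1/3, c₂ = 11/3.
Particular solution: y = (1/3)e^(3x) + 11/3.


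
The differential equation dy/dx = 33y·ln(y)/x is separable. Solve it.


Separate: dy/[y ln(y)] = 33 dx/x.
Substitute u = ln(y): du/u = 33 dx/x.
Integrate: ln|ln(y)| = 33ln|x| + C₀, hence ln(y) = C·x^33.


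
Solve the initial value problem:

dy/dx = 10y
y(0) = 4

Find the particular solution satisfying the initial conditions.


General solution of y' = 10y is y = Ce^(10x).
Apply y(0) = 4: C = 4.
Particular solution: y = 4e^(10x).


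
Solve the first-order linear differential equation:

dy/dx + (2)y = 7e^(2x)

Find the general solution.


P(x) = 2 ⇒ μ = e^(2x).
(μ y)' = 7e^(4x) ⇒ μ y = (7/4)e^(4x) + C.
Divide by μ: y = (7/4)e^(2x) + Ce^(-2x).


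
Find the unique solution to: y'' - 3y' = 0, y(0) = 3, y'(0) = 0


Characteristic roots of r² - 3r = 0 are 3, 0.
General solution y = c₁ e^(3x) + c₂.
Apply y(0) = 3: c₁ + c₂ = 3. Apply y'(0) = 0: 3 c₁ + 0 c₂ = 0.
Solve: c₁ = 0, c₂ = 3.
Particular solution: y = 0e^(3x) + 3.


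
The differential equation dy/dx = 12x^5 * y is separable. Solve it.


Separate variables: dy/y = 12x^5 dx.
Integrate: ln|y| = 2x^6 + C₀.
Exponentiate: y = Ce^(2x^6).


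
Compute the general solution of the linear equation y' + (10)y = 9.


P(x) = 10, Q(x) = 9; integrating factor μ = e^(10x).
(μ y)' = 9e^(10x) ⇒ μ y = (9/10)e^(10x) + C.
Divide by μ: y = 9/10 + Ce^(-10x).


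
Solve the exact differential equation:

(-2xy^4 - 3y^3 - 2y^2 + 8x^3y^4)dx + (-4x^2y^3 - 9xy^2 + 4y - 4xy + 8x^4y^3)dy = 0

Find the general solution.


Check exactness: ∂M/∂y = -8xy^3 - 9y^2 - 4y + 32x^3y^3 and ∂N/∂x = -8xy^3 - 9y^2 - 4y + 32x^3y^3; equal, so the equation is exact.
Integrate M with respect to x (treating y as constant): ∫M dx = -x^2y^4 - 3xy^3 - 2xy^2 + 2x^4y^4 + h(y).
Differentiate w.r.t. y and set equal to N: the x-dependent terms already match, leaving h'(y) = 4y. Integrate: h(y) = 2y^2.
So F(x,y) = -x^2y^4 - 3xy^3 + 2y^2 - 2xy^2 + 2x^4y^4.
General solution: -x^2y^4 - 3xy^3 + 2y^2 - 2xy^2 + 2x^4y^4 = C.


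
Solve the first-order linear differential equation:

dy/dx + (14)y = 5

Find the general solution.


P(x) = 14, Q(x) = 5; integrating factor μ = e^(14x).
(μ y)' = 5e^(14x) ⇒ μ y = (5/14)e^(14x) + C.
Divide by μ: y = 5/14 + Ce^(-14x).


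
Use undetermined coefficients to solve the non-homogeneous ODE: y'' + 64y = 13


Homogeneous part: r² + 64 = 0 ⇒ r = ±8i, so y_h = C₁cos(8x) + C₂sin(8x).
Try constant y_p = A; plug in: 64A = 13 ⇒ A = 13/64.
General solution: y = C₁cos(8x) + C₂sin(8x) + 13/64.


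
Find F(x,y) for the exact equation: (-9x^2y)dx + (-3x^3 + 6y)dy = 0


Check exactness: ∂M/∂y = -9x^2 and ∂N/∂x = -9x^2; equal, so the equation is exact.
Integrate M with respect to x (treating y as constant): ∫M dx = -3x^3y + h(y).
Differentiate w.r.t. y and set equal to N: the x-dependent terms already match, leaving h'(y) = 6y. Integrate: h(y) = 3y^2.
So F(x,y) = -3x^3y + 3y^2.
General solution: -3x^3y + 3y^2 = C.


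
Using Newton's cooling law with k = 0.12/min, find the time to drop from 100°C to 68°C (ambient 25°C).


From T(t) = T_a + (T₀ - T_a)e^(-kt), set T(t) = 68:
(68 - 25) / (100 - 25) = e^(-0.12t), so t = -ln(0.573)/0.12 ≈ 4.6 minutes.


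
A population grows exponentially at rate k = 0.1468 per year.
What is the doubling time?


Exponential growth: P(t) = P₀ e^(0.1468t). Set P(t)/P₀ = 2: e^(0.1468t) = 2.
Solve: t = ln(2)/0.1468 ≈ 4.72 years.


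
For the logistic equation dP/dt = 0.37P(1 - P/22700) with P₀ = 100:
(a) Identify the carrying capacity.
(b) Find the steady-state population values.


Logistic ODE dP/dt = 0.37P(1 - P/22700) has equilibria where dP/dt = 0, i.e. P = 0 or P = 22700.
The coefficient (1 - P/K) = 0 when P = K, identifying K = 22700 as the carrying capacity.
(a) K = 22700; (b) equilibria P = 0 and P = 22700.


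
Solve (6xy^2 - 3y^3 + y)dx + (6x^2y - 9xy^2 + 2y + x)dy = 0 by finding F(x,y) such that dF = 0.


Check exactness: ∂M/∂y = 12xy - 9y^2 + 1 and ∂N/∂x = 12xy - 9y^2 + 1; equal, so the equation is exact.
Integrate M with respect to x (treating y as constant): ∫M dx = 3x^2y^2 - 3xy^3 + xy + h(y).
Differentiate w.r.t. y and set equal to N: the x-dependent terms already match, leaving h'(y) = 2y. Integrate: h(y) = y^2.
So F(x,y) = 3x^2y^2 - 3xy^3 + y^2 + xy.
General solution: 3x^2y^2 - 3xy^3 + y^2 + xy = C.


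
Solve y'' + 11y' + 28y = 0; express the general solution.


Characteristic equation: r² + 11r + 28 = 0.
Factor: (r + 4)(r + 7) = 0 ⇒ r = -4, -7 (distinct real).
General solution: y = C₁e^(-4x) + C₂e^(-7x).


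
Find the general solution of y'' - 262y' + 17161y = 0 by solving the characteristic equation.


Characteristic equation: r² - 262r + 17161 = 0, i.e. (r - 131)² = 0.
Repeated root r = 131; include an x factor for the second linearly independent solution.
General solution: y = (C₁ + C₂x)e^(131x).


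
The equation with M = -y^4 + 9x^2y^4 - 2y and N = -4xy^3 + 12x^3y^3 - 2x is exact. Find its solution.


Check exactness: ∂M/∂y = -4y^3 + 36x^2y^3 - 2 and ∂N/∂x = -4y^3 + 36x^2y^3 - 2; equal, so the equation is exact.
Integrate M with respect to x (treating y as constant): ∫M dx = -xy^4 + 3x^3y^4 - 2xy + h(y).
Differentiate w.r.t. y and set equal to N: all terms match, so h'(y) = 0 and h is a constant absorbed into C.
General solution: -xy^4 + 3x^3y^4 - 2xy = C.


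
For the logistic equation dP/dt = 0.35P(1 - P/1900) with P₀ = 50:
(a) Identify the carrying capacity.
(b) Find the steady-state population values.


Logistic ODE dP/dt = 0.35P(1 - P/1900) has equilibria where dP/dt = 0, i.e. P = 0 or P = 1900.
The coefficient (1 - P/K) = 0 when P = K, identifying K = 1900 as the carrying capacity.
(a) K = 1900; (b) equilibria P = 0 and P = 1900.


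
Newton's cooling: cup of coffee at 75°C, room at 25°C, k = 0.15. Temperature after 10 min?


Newton's law: dT/dt = -k(T - T_a) has solution T(t) = T_a + (T₀ - T_a)e^(-kt).
Plug in T_a = 25, T₀ = 75, k = 0.15, t = 10: T(10) = 25 + (50)e^(-1.50) ≈ 36.2°C.


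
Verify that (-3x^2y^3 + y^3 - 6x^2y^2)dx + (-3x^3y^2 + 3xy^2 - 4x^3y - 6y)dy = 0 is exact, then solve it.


Check exactness: ∂M/∂y = -9x^2y^2 + 3y^2 - 12x^2y and ∂N/∂x = -9x^2y^2 + 3y^2 - 12x^2y; equal, so the equation is exact.
Integrate M with respect to x (treating y as constant): ∫M dx = -x^3y^3 + xy^3 - 2x^3y^2 + h(y).
Differentiate w.r.t. y and set equal to N: the x-dependent terms already match, leaving h'(y) = -6y. Integrate: h(y) = -3y^2.
So F(x,y) = -x^3y^3 + xy^3 - 2x^3y^2 - 3y^2.
General solution: -x^3y^3 + xy^3 - 2x^3y^2 - 3y^2 = C.


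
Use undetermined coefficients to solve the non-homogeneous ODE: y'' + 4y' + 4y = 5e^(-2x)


Characteristic polynomial (r + 2)² = 0; repeated root r = -2.
y_h = (C₁ + C₂x)e^(-2x). Forcing matches the repeated root (resonance), so try y_p = Ax² e^(-2x).
Substitute and solve for A: 2A = 5, so A = 5/2.
General solution: y = (C₁ + C₂x + (5/2)x²)e^(-2x).


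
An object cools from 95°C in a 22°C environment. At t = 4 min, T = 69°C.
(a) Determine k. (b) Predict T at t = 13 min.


Newton's law: T(t) = T_a + (T₀ - T_a)e^(-kt).
(a) Use T(4) = 69: (69 - 22)/(95 - 22) = e^(-k·4), so k = -ln(0.644)/4 ≈ 0.1101.
(b) Apply k to t = 13: T(13) = 22 + (73)e^(-1.431) ≈ 39.5°C.


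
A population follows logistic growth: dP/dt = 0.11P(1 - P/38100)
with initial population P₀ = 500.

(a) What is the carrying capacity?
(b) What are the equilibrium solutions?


Logistic ODE dP/dt = 0.11P(1 - P/38100) has equilibria where dP/dt = 0, i.e. P = 0 or P = 38100.
The coefficient (1 - P/K) = 0 when P = K, identifying K = 38100 as the carrying capacity.
(a) K = 38100; (b) equilibria P = 0 and P = 38100.


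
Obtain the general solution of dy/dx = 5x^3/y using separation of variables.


Separate variables: y dy = 5x^3 dx.
Integrate both sides: y²/2 = (5/4)x^4 + C₀.
Multiply by 2: y² = (5/2)x^4 + C.


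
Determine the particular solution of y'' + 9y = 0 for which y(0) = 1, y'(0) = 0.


Characteristic roots of r² + 9 = 0 are ±3i, so y = C₁cos(3x) + C₂sin(3x).
Apply y(0) = 1: C₁ = 1. Differentiate and apply y'(0) = 0: 3·C₂ = 0, so C₂ = 0.
Particular solution: y = cos(3x).


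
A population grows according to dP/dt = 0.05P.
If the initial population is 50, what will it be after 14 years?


The ODE dP/dt = 0.05P has solution P(t) = P(0)e^(0.05t).
Substitute P(0) = 50 and t = 14: P(14) = 50 e^(0.70) ≈ 101.


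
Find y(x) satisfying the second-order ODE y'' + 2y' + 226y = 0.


Characteristic equation: r² + 2r + 226 = 0.
Discriminant is negative; roots r = -1 ± 15i (complex conjugate pair).
General solution uses e^(α x)(C₁ cos(β x) + C₂ sin(β x)): y = e^(-x)(C₁cos(15x) + C₂sin(15x)).


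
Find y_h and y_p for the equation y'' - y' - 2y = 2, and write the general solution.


Characteristic roots of r² - r - 2 = 0 are 2, -1.
y_h = C₁e^(2x) + C₂e^(-x).
Forcing exponent 0 is not a characteristic root; try y_p = A.
Substitute: A·(0 + (-1)·0 + (-2)) = A·-2 = 2, so A = -1.
General solution: y = C₁e^(2x) + C₂e^(-x) - 1.


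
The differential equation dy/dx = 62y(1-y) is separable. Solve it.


Separate: dy/[y(1-y)] = 62 dx.
Partial fractions: 1/[y(1-y)] = 1/y + 1/(1-y).
Integrate: ln|y/(1-y)| = 62x + C₀.
Solve for y: y = 1/(1 + Ce^(-62x)).


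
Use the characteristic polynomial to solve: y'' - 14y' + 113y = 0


Characteristic equation: r² - 14r + 113 = 0.
Discriminant is negative; roots r = 7 ± 8i (complex conjugate pair).
General solution uses e^(α x)(C₁ cos(β x) + C₂ sin(β x)): y = e^(7x)(C₁cos(8x) + C₂sin(8x)).


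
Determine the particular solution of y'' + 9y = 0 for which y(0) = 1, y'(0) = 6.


Characteristic roots of r² + 9 = 0 are ±3i, so y = C₁cos(3x) + C₂sin(3x).
Apply y(0) = 1: C₁ = 1. Differentiate and apply y'(0) = 6: 3·C₂ = 6, so C₂ = 2.
Particular solution: y = cos(3x) + 2sin(3x).


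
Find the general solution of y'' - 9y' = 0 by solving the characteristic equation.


Characteristic equation: r² - 9r = 0.
Factor: (r - 0)(r - 9) = 0 ⇒ r = 0, 9 (distinct real).
General solution: y = C₁ + C₂e^(9x).


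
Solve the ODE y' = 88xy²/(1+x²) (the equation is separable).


Separate: dy/y² = 88x/(1+x²) dx.
Integrate LHS: ∫ dy/y² = -1/y.
Integrate RHS via u = 1+x²: 44ln(1+x²) + C.
Result: -1/y = 44ln(1+x²) + C.


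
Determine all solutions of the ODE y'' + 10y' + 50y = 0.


Characteristic equation: r² + 10r + 50 = 0.
Discriminant is negative; roots r = -5 ± 5i (complex conjugate pair).
General solution uses e^(α x)(C₁ cos(β x) + C₂ sin(β x)): y = e^(-5x)(C₁cos(5x) + C₂sin(5x)).


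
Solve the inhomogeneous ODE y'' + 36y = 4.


Homogeneous part: r² + 36 = 0 ⇒ r = ±6i, so y_h = C₁cos(6x) + C₂sin(6x).
Try constant y_p = A; plug in: 36A = 4 ⇒ A = 1/9.
General solution: y = C₁cos(6x) + C₂sin(6x) + 1/9.


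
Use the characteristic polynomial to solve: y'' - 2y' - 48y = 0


Characteristic equation: r² - 2r - 48 = 0.
Factor: (r - 8)(r + 6) = 0 ⇒ r = 8, -6 (distinct real).
General solution: y = C₁e^(8x) + C₂e^(-6x).


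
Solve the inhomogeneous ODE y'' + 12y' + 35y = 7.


Characteristic roots of r² + 12r + 35 = 0 are -5, -7.
y_h = C₁e^(-5x) + C₂e^(-7x).
Constant forcing; try y_p = A. Then 35A = 7 ⇒ A = 1/5.
General solution: y = C₁e^(-5x) + C₂e^(-7x) + 1/5.


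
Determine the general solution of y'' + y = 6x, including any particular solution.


Homogeneous: r² + 1 = 0 ⇒ r = ±1i, y_h = C₁cos(x) + C₂sin(x).
Polynomial forcing; try y_p = Ax + B. Then y_p'' + 1 y_p = 1(Ax + B) = 6x, so B = 0 and A = 6.
General solution: y = C₁cos(x) + C₂sin(x) + 6x.


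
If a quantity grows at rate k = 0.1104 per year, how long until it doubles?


Exponential growth: P(t) = P₀ e^(0.1104t). Set P(t)/P₀ = 2: e^(0.1104t) = 2.
Solve: t = ln(2)/0.1104 ≈ 6.28 years.


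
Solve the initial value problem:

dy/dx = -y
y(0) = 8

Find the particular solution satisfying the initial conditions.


General solution of y' = -y is y = Ce^(-x).
Apply y(0) = 8: C = 8.
Particular solution: y = 8e^(-x).


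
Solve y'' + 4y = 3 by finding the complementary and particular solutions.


Homogeneous part: r² + 4 = 0 ⇒ r = ±2i, so y_h = C₁cos(2x) + C₂sin(2x).
Try constant y_p = A; plug in: 4A = 3 ⇒ A = 3/4.
General solution: y = C₁cos(2x) + C₂sin(2x) + 3/4.


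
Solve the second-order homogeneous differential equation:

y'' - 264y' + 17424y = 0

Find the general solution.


Characteristic equation: r² - 264r + 17424 = 0, i.e. (r - 132)² = 0.
Repeated root r = 132; include an x factor for the second linearly independent solution.
General solution: y = (C₁ + C₂x)e^(132x).


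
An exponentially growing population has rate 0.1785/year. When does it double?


Exponential growth: P(t) = P₀ e^(0.1785t). Set P(t)/P₀ = 2: e^(0.1785t) = 2.
Solve: t = ln(2)/0.1785 ≈ 3.88 years.


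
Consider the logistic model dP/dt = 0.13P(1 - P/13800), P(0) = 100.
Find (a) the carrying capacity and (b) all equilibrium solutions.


Logistic ODE dP/dt = 0.13P(1 - P/13800) has equilibria where dP/dt = 0, i.e. P = 0 or P = 13800.
The coefficient (1 - P/K) = 0 when P = K, identifying K = 13800 as the carrying capacity.
(a) K = 13800; (b) equilibria P = 0 and P = 13800.


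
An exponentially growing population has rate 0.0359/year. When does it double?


Exponential growth: P(t) = P₀ e^(0.0359t). Set P(t)/P₀ = 2: e^(0.0359t) = 2.
Solve: t = ln(2)/0.0359 ≈ 19.31 years.


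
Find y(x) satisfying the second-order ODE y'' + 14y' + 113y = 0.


Characteristic equation: r² + 14r + 113 = 0.
Discriminant is negative; roots r = -7 ± 8i (complex conjugate pair).
General solution uses e^(α x)(C₁ cos(β x) + C₂ sin(β x)): y = e^(-7x)(C₁cos(8x) + C₂sin(8x)).


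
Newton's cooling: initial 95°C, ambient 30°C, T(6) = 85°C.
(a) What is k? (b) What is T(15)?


Newton's law: T(t) = T_a + (T₀ - T_a)e^(-kt).
(a) Use T(6) = 85: (85 - 30)/(95 - 30) = e^(-k·6), so k = -ln(0.846)/6 ≈ 0.0278.
(b) Apply k to t = 15: T(15) = 30 + (65)e^(-0.418) ≈ 72.8°C.


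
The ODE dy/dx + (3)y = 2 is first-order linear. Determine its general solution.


P(x) = 3, Q(x) = 2; integrating factor μ = e^(3x).
(μ y)' = 2e^(3x) ⇒ μ y = (2/3)e^(3x) + C.
Divide by μ: y = 2/3 + Ce^(-3x).


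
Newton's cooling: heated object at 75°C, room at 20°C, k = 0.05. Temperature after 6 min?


Newton's law: dT/dt = -k(T - T_a) has solution T(t) = T_a + (T₀ - T_a)e^(-kt).
Plug in T_a = 20, T₀ = 75, k = 0.05, t = 6: T(6) = 20 + (55)e^(-0.30) ≈ 60.7°C.


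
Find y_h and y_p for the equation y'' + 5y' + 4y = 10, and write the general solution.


Characteristic roots of r² + 5r + 4 = 0 are -4, -1.
y_h = C₁e^(-4x) + C₂e^(-x).
Constant forcing; try y_p = A. Then 4A = 10 ⇒ A = 5/2.
General solution: y = C₁e^(-4x) + C₂e^(-x) + 5/2.


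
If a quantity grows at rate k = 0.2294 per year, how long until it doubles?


Exponential growth: P(t) = P₀ e^(0.2294t). Set P(t)/P₀ = 2: e^(0.2294t) = 2.
Solve: t = ln(2)/0.2294 ≈ 3.02 years.


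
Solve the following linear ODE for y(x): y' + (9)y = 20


P(x) = 9, Q(x) = 20; integrating factor μ = e^(9x).
(μ y)' = 20e^(9x) ⇒ μ y = (20/9)e^(9x) + C.
Divide by μ: y = 20/9 + Ce^(-9x).


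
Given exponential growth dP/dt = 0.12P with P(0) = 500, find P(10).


The ODE dP/dt = 0.12P has solution P(t) = P(0)e^(0.12t).
Substitute P(0) = 500 and t = 10: P(10) = 500 e^(1.20) ≈ 1660.


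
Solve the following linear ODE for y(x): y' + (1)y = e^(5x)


P(x) = 1 ⇒ μ = e^(x).
(μ y)' = e^(6x) ⇒ μ y = e^(6x)/6 + C.
Divide by μ: y = (1/6)e^(5x) + Ce^(-x).


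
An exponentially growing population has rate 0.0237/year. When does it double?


Exponential growth: P(t) = P₀ e^(0.0237t). Set P(t)/P₀ = 2: e^(0.0237t) = 2.
Solve: t = ln(2)/0.0237 ≈ 29.25 years.


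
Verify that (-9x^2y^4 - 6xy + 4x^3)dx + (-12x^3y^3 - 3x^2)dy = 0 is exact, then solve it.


Check exactness: ∂M/∂y = -36x^2y^3 - 6x and ∂N/∂x = -36x^2y^3 - 6x; equal, so the equation is exact.
Integrate M with respect to x (treating y as constant): ∫M dx = -3x^3y^4 - 3x^2y + x^4 + h(y).
Differentiate w.r.t. y and set equal to N: all terms match, so h'(y) = 0 and h is a constant absorbed into C.
General solution: -3x^3y^4 - 3x^2y + x^4 = C.


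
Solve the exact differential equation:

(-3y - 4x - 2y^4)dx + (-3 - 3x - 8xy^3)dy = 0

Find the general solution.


Check exactness: ∂M/∂y = -3 - 8y^3 and ∂N/∂x = -3 - 8y^3; equal, so the equation is exact.
Integrate M with respect to x (treating y as constant): ∫M dx = -3xy - 2x^2 - 2xy^4 + h(y).
Differentiate w.r.t. y and set equal to N: the x-dependent terms already match, leaving h'(y) = -3. Integrate: h(y) = -3y.
So F(x,y) = -3y - 3xy - 2x^2 - 2xy^4.
General solution: -3y - 3xy - 2x^2 - 2xy^4 = C.


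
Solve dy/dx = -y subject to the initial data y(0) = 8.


General solution of y' = -y is y = Ce^(-x).
Apply y(0) = 8: C = 8.
Particular solution: y = 8e^(-x).


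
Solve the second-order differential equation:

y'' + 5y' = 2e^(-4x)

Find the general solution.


Characteristic roots of r² + 5r = 0 are -5, 0.
y_h = C₁e^(-5x) + C₂.
Forcing exponent -4 is not a characteristic root; try y_p = Ae^(-4x).
Substitute: A·(16 + (5)·-4 + (0)) = A·-4 = 2, so A = -1/2.
General solution: y = C₁e^(-5x) + C₂ - (1/2)e^(-4x).


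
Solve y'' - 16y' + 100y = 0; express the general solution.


Characteristic equation: r² - 16r + 100 = 0.
Discriminant is negative; roots r = 8 ± 6i (complex conjugate pair).
General solution uses e^(α x)(C₁ cos(β x) + C₂ sin(β x)): y = e^(8x)(C₁cos(6x) + C₂sin(6x)).


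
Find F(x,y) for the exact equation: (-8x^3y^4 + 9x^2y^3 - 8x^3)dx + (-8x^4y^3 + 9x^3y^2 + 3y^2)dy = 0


Check exactness: ∂M/∂y = -32x^3y^3 + 27x^2y^2 and ∂N/∂x = -32x^3y^3 + 27x^2y^2; equal, so the equation is exact.
Integrate M with respect to x (treating y as constant): ∫M dx = -2x^4y^4 + 3x^3y^3 - 2x^4 + h(y).
Differentiate w.r.t. y and set equal to N: the x-dependent terms already match, leaving h'(y) = 3y^2. Integrate: h(y) = y^3.
So F(x,y) = -2x^4y^4 + 3x^3y^3 - 2x^4 + y^3.
General solution: -2x^4y^4 + 3x^3y^3 - 2x^4 + y^3 = C.


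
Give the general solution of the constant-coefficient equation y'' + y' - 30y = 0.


Characteristic equation: r² + r - 30 = 0.
Factor: (r - 5)(r + 6) = 0 ⇒ r = 5, -6 (distinct real).
General solution: y = C₁e^(5x) + C₂e^(-6x).


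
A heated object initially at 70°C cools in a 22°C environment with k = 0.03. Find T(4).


Newton's law: dT/dt = -k(T - T_a) has solution T(t) = T_a + (T₀ - T_a)e^(-kt).
Plug in T_a = 22, T₀ = 70, k = 0.03, t = 4: T(4) = 22 + (48)e^(-0.12) ≈ 64.6°C.


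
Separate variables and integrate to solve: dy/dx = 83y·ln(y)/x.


Separate: dy/[y ln(y)] = 83 dx/x.
Substitute u = ln(y): du/u = 83 dx/x.
Integrate: ln|ln(y)| = 83ln|x| + C₀, hence ln(y) = C·x^83.


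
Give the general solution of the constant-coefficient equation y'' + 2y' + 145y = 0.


Characteristic equation: r² + 2r + 145 = 0.
Discriminant is negative; roots r = -1 ± 12i (complex conjugate pair).
General solution uses e^(α x)(C₁ cos(β x) + C₂ sin(β x)): y = e^(-x)(C₁cos(12x) + C₂sin(12x)).


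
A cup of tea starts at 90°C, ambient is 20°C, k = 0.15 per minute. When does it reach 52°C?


From T(t) = T_a + (T₀ - T_a)e^(-kt), set T(t) = 52:
(52 - 20) / (90 - 20) = e^(-0.15t), so t = -ln(0.457)/0.15 ≈ 5.2 minutes.


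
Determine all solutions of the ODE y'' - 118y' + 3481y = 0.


Characteristic equation: r² - 118r + 3481 = 0, i.e. (r - 59)² = 0.
Repeated root r = 59; include an x factor for the second linearly independent solution.
General solution: y = (C₁ + C₂x)e^(59x).


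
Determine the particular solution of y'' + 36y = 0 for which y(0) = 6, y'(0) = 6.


Characteristic roots of r² + 36 = 0 are ±6i, so y = C₁cos(6x) + C₂sin(6x).
Apply y(0) = 6: C₁ = 6. Differentiate and apply y'(0) = 6: 6·C₂ = 6, so C₂ = 1.
Particular solution: y = 6cos(6x) + sin(6x).


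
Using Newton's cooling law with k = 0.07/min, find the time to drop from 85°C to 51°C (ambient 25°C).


From T(t) = T_a + (T₀ - T_a)e^(-kt), set T(t) = 51:
(51 - 25) / (85 - 25) = e^(-0.07t), so t = -ln(0.433)/0.07 ≈ 11.9 minutes.


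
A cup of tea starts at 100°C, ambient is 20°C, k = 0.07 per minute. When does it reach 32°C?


From T(t) = T_a + (T₀ - T_a)e^(-kt), set T(t) = 32:
(32 - 20) / (100 - 20) = e^(-0.07t), so t = -ln(0.150)/0.07 ≈ 27.1 minutes.


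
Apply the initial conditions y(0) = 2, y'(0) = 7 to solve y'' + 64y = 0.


Characteristic roots of r² + 64 = 0 are ±8i, so y = C₁cos(8x) + C₂sin(8x).
Apply y(0) = 2: C₁ = 2. Differentiate and apply y'(0) = 7: 8·C₂ = 7, so C₂ = 7/8.
Particular solution: y = 2cos(8x) + (7/8)sin(8x).


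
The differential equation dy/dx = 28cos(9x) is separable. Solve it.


g(y) = 1, so integrate directly: y = ∫ 28cos(9x) dx = (28/9)sin(9x) + C.


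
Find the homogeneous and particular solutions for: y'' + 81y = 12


Homogeneous part: r² + 81 = 0 ⇒ r = ±9i, so y_h = C₁cos(9x) + C₂sin(9x).
Try constant y_p = A; plug in: 81A = 12 ⇒ A = 4/27.
General solution: y = C₁cos(9x) + C₂sin(9x) + 4/27.


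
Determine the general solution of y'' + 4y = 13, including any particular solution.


Homogeneous part: r² + 4 = 0 ⇒ r = ±2i, so y_h = C₁cos(2x) + C₂sin(2x).
Try constant y_p = A; plug in: 4A = 13 ⇒ A = 13/4.
General solution: y = C₁cos(2x) + C₂sin(2x) + 13/4.


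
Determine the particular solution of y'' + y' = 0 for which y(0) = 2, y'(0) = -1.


Characteristic roots of r² + r = 0 are -1, 0.
General solution y = c₁ e^(-x) + c₂.
Apply y(0) = 2: c₁ + c₂ = 2. Apply y'(0) = -1: -1 c₁ + 0 c₂ = -1.
Solve: c₁ = 1, c₂ = 1.
Particular solution: y = e^(-x) + 1.


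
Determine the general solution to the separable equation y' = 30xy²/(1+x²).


Separate: dy/y² = 30x/(1+x²) dx.
Integrate LHS: ∫ dy/y² = -1/y.
Integrate RHS via u = 1+x²: 15ln(1+x²) + C.
Result: -1/y = 15ln(1+x²) + C.


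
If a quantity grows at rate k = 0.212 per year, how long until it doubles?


Exponential growth: P(t) = P₀ e^(0.212t). Set P(t)/P₀ = 2: e^(0.212t) = 2.
Solve: t = ln(2)/0.212 ≈ 3.27 years.


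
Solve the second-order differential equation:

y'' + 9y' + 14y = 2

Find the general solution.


Characteristic roots of r² + 9r + 14 = 0 are -2, -7.
y_h = C₁e^(-2x) + C₂e^(-7x).
Constant forcing; try y_p = A. Then 14A = 2 ⇒ A = 1/7.
General solution: y = C₁e^(-2x) + C₂e^(-7x) + 1/7.


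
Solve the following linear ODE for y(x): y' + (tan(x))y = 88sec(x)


P(x) = tan(x) ⇒ μ = e^(∫tan(x)dx) = sec(x).
(sec(x) y)' = 88sec²(x) ⇒ sec(x) y = 88tan(x) + C.
Multiply by cos(x): y = 88sin(x) + C·cos(x).


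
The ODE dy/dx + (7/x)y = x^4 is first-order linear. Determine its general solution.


P(x) = 7/x ⇒ μ = x^7.
(x^7 y)' = x^11 ⇒ x^7 y = x^12/(12) + C.
Solve for y: y = (1/12)x^5 + C/x^7.


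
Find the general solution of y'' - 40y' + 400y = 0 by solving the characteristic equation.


Characteristic equation: r² - 40r + 400 = 0, i.e. (r - 20)² = 0.
Repeated root r = 20; include an x factor for the second linearly independent solution.
General solution: y = (C₁ + C₂x)e^(20x).


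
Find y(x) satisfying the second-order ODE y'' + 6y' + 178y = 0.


Characteristic equation: r² + 6r + 178 = 0.
Discriminant is negative; roots r = -3 ± 13i (complex conjugate pair).
General solution uses e^(α x)(C₁ cos(β x) + C₂ sin(β x)): y = e^(-3x)(C₁cos(13x) + C₂sin(13x)).


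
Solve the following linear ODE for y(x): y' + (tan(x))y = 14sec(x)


P(x) = tan(x) ⇒ μ = e^(∫tan(x)dx) = sec(x).
(sec(x) y)' = 14sec²(x) ⇒ sec(x) y = 14tan(x) + C.
Multiply by cos(x): y = 14sin(x) + C·cos(x).


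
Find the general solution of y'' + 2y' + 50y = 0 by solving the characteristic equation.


Characteristic equation: r² + 2r + 50 = 0.
Discriminant is negative; roots r = -1 ± 7i (complex conjugate pair).
General solution uses e^(α x)(C₁ cos(β x) + C₂ sin(β x)): y = e^(-x)(C₁cos(7x) + C₂sin(7x)).


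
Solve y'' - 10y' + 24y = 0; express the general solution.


Characteristic equation: r² - 10r + 24 = 0.
Factor: (r - 6)(r - 4) = 0 ⇒ r = 6, 4 (distinct real).
General solution: y = C₁e^(6x) + C₂e^(4x).


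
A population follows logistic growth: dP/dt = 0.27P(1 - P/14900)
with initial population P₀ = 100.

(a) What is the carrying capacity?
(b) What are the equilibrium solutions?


Logistic ODE dP/dt = 0.27P(1 - P/14900) has equilibria where dP/dt = 0, i.e. P = 0 or P = 14900.
The coefficient (1 - P/K) = 0 when P = K, identifying K = 14900 as the carrying capacity.
(a) K = 14900; (b) equilibria P = 0 and P = 14900.


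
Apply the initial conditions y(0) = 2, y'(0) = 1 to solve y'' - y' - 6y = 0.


Characteristic roots of r² - r - 6 = 0 are -2, 3.
General solution y = c₁ e^(-2x) + c₂ e^(3x).
Apply y(0) = 2: c₁ + c₂ = 2. Apply y'(0) = 1: -2 c₁ + 3 c₂ = 1.
Solve: c₁ = 1, c₂ = 1.
Particular solution: y = e^(-2x) + e^(3x).


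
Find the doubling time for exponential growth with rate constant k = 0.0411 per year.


Exponential growth: P(t) = P₀ e^(0.0411t). Set P(t)/P₀ = 2: e^(0.0411t) = 2.
Solve: t = ln(2)/0.0411 ≈ 16.86 years.


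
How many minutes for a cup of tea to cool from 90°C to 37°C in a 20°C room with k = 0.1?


From T(t) = T_a + (T₀ - T_a)e^(-kt), set T(t) = 37:
(37 - 20) / (90 - 20) = e^(-0.1t), so t = -ln(0.243)/0.1 ≈ 14.2 minutes.


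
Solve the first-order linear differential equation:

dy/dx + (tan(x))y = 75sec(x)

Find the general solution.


P(x) = tan(x) ⇒ μ = e^(∫tan(x)dx) = sec(x).
(sec(x) y)' = 75sec²(x) ⇒ sec(x) y = 75tan(x) + C.
Multiply by cos(x): y = 75sin(x) + C·cos(x).


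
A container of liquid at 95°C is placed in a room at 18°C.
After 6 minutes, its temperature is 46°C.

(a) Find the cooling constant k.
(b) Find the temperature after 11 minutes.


Newton's law: T(t) = T_a + (T₀ - T_a)e^(-kt).
(a) Use T(6) = 46: (46 - 18)/(95 - 18) = e^(-k·6), so k = -ln(0.364)/6 ≈ 0.1686.
(b) Apply k to t = 11: T(11) = 18 + (77)e^(-1.855) ≈ 30.1°C.


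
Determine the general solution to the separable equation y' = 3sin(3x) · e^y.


Separate: e^(-y) dy = 3sin(3x) dx.
Integrate: -e^(-y) = -cos(3x) + C₀.
Rearrange: e^(-y) = cos(3x) + C.


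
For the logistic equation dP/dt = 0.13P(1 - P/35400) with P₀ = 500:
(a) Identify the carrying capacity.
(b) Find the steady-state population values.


Logistic ODE dP/dt = 0.13P(1 - P/35400) has equilibria where dP/dt = 0, i.e. P = 0 or P = 35400.
The coefficient (1 - P/K) = 0 when P = K, identifying K = 35400 as the carrying capacity.
(a) K = 35400; (b) equilibria P = 0 and P = 35400.


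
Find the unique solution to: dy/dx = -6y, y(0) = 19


General solution of y' = -6y is y = Ce^(-6x).
Apply y(0) = 19: C = 19.
Particular solution: y = 19e^(-6x).


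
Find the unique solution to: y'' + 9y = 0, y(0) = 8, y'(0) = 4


Characteristic roots of r² + 9 = 0 are ±3i, so y = C₁cos(3x) + C₂sin(3x).
Apply y(0) = 8: C₁ = 8. Differentiate and apply y'(0) = 4: 3·C₂ = 4, so C₂ = 4/3.
Particular solution: y = 8cos(3x) + (4/3)sin(3x).


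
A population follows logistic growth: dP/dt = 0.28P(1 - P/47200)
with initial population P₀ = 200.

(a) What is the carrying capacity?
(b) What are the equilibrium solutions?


Logistic ODE dP/dt = 0.28P(1 - P/47200) has equilibria where dP/dt = 0, i.e. P = 0 or P = 47200.
The coefficient (1 - P/K) = 0 when P = K, identifying K = 47200 as the carrying capacity.
(a) K = 47200; (b) equilibria P = 0 and P = 47200.


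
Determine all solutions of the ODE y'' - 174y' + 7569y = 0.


Characteristic equation: r² - 174r + 7569 = 0, i.e. (r - 87)² = 0.
Repeated root r = 87; include an x factor for the second linearly independent solution.
General solution: y = (C₁ + C₂x)e^(87x).


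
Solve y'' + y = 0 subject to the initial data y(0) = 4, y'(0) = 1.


Characteristic roots of r² + 1 = 0 are ±1i, so y = C₁cos(x) + C₂sin(x).
Apply y(0) = 4: C₁ = 4. Differentiate and apply y'(0) = 1: 1·C₂ = 1, so C₂ = 1.
Particular solution: y = 4cos(x) + sin(x).


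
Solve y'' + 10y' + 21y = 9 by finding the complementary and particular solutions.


Characteristic roots of r² + 10r + 21 = 0 are -7, -3.
y_h = C₁e^(-7x) + C₂e^(-3x).
Constant forcing; try y_p = A. Then 21A = 9 ⇒ A = 3/7.
General solution: y = C₁e^(-7x) + C₂e^(-3x) + 3/7.


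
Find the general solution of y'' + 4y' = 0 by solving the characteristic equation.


Characteristic equation: r² + 4r = 0.
Factor: (r + 4)(r - 0) = 0 ⇒ r = -4, 0 (distinct real).
General solution: y = C₁e^(-4x) + C₂.


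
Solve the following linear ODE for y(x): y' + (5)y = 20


P(x) = 5, Q(x) = 20; integrating factor μ = e^(5x).
(μ y)' = 20e^(5x) ⇒ μ y = 4e^(5x) + C.
Divide by μ: y = 4 + Ce^(-5x).


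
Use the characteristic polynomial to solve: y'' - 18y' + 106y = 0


Characteristic equation: r² - 18r + 106 = 0.
Discriminant is negative; roots r = 9 ± 5i (complex conjugate pair).
General solution uses e^(α x)(C₁ cos(β x) + C₂ sin(β x)): y = e^(9x)(C₁cos(5x) + C₂sin(5x)).


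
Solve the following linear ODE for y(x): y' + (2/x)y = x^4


P(x) = 2/x ⇒ μ = x^2.
(x^2 y)' = x^6 ⇒ x^2 y = x^7/(7) + C.
Solve for y: y = (1/7)x^5 + C/x^2.


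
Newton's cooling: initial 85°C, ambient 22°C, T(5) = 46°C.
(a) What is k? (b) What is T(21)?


Newton's law: T(t) = T_a + (T₀ - T_a)e^(-kt).
(a) Use T(5) = 46: (46 - 22)/(85 - 22) = e^(-k·5), so k = -ln(0.381)/5 ≈ 0.1930.
(b) Apply k to t = 21: T(21) = 22 + (63)e^(-4.053) ≈ 23.1°C.


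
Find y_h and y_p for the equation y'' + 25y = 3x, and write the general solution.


Homogeneous: r² + 25 = 0 ⇒ r = ±5i, y_h = C₁cos(5x) + C₂sin(5x).
Polynomial forcing; try y_p = Ax + B. Then y_p'' + 25 y_p = 25(Ax + B) = 3x, so B = 0 and A = 3/25.
General solution: y = C₁cos(5x) + C₂sin(5x) + (3/25)x.


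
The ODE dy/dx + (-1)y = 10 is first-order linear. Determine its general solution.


P(x) = -1 ⇒ μ = e^(-x).
(μ y)' = 10e^(-x) ⇒ μ y = -10e^(-x) + C.
Divide by μ: y = -10 + Ce^(x).


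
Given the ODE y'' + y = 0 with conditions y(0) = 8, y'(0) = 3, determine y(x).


Characteristic roots of r² + 1 = 0 are ±1i, so y = C₁cos(x) + C₂sin(x).
Apply y(0) = 8: C₁ = 8. Differentiate and apply y'(0) = 3: 1·C₂ = 3, so C₂ = 3.
Particular solution: y = 8cos(x) + 3sin(x).


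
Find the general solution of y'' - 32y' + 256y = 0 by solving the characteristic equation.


Characteristic equation: r² - 32r + 256 = 0, i.e. (r - 16)² = 0.
Repeated root r = 16; include an x factor for the second linearly independent solution.
General solution: y = (C₁ + C₂x)e^(16x).


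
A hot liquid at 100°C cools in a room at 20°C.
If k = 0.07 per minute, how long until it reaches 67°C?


From T(t) = T_a + (T₀ - T_a)e^(-kt), set T(t) = 67:
(67 - 20) / (100 - 20) = e^(-0.07t), so t = -ln(0.588)/0.07 ≈ 7.6 minutes.


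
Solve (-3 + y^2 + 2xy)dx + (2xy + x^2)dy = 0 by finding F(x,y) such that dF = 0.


Check exactness: ∂M/∂y = 2y + 2x and ∂N/∂x = 2y + 2x; equal, so the equation is exact.
Integrate M with respect to x (treating y as constant): ∫M dx = -3x + xy^2 + x^2y + h(y).
Differentiate w.r.t. y and set equal to N: all terms match, so h'(y) = 0 and h is a constant absorbed into C.
General solution: -3x + xy^2 + x^2y = C.
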